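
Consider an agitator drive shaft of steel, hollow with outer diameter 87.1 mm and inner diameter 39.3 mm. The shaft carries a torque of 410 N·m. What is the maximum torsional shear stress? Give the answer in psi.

478 psi

J = π(d_o⁴ − d_i⁴)/32 = π(0.0871⁴ − 0.0393⁴)/32 = 5.416×10^-6 m⁴.
τ_max = T·r/J = 410.0 × 0.0435 / 5.416×10^-6 = 3.297×10^6 Pa.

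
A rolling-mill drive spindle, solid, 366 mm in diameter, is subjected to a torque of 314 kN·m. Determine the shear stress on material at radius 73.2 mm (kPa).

J = πd⁴/32 = π(0.366)⁴/32 = 1.762×10^-3 m⁴.
Shear stress varies linearly with radius: τ = T·r/J = 314000 × 0.0732 / 1.762×10^-3 = 1.305×10^7 Pa.

13000 kPa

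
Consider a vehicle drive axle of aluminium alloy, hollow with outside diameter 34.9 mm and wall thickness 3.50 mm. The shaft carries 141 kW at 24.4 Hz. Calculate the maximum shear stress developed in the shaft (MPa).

186 MPa

ω = 2π·24.4 = 153.3 rad/s, so T = P/ω = 141×10³ / 153.3 = 919.7 N·m.
J = π(d_o⁴ − d_i⁴)/32 = π(0.0349⁴ − 0.0279⁴)/32 = 8.616×10^-8 m⁴.
τ_max = T·r/J = 919.7 × 0.0175 / 8.616×10^-8 = 1.863×10^8 Pa.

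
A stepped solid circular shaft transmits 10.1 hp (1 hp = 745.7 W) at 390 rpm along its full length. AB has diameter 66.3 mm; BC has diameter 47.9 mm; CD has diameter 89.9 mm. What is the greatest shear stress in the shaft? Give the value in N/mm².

8.55 N/mm²

ω = 2π·390/60 = 40.84 rad/s, so T = P/ω = 10.1×745.7 / 40.84 = 184.4 N·m.
Under the same torque, τ_max = 16T/(πd³) is largest where d is smallest — segment BC (d = 47.9 mm).
τ_max = 16·184.4/(π·(0.0479)³) = 8.546×10^6 Pa.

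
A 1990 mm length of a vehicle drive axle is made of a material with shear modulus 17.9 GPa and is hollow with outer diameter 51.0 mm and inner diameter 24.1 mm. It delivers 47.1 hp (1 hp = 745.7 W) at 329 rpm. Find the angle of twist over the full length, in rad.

ω = 2π·329/60 = 34.45 rad/s, so T = P/ω = 47.1×745.7 / 34.45 = 1019 N·m.
J = π(d_o⁴ − d_i⁴)/32 = π(0.0510⁴ − 0.0241⁴)/32 = 6.311×10^-7 m⁴.
θ = T·L/(G·J) = 1019 × 1.99 / (17.9×10⁹ × 6.311×10^-7) = 0.1796 rad.

0.180 rad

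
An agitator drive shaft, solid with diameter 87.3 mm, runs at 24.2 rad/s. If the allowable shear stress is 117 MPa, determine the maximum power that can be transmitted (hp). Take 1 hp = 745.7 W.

J = πd⁴/32 = π(0.0873)⁴/32 = 5.702×10^-6 m⁴.
T_max = τ_allow·J/r = 1.17×10^8 × 5.702×10^-6 / 0.0437 = 15280 N·m.
ω = 24.2 rad/s, so P_max = T_max·ω = 3.699×10^5 W.

496 hp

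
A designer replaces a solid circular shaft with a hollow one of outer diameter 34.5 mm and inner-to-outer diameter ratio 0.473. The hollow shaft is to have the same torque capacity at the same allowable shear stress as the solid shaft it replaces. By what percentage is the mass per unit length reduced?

Equal τ_max and T ⇒ the solid shaft needs d_s³ = d_o³(1−k⁴), so d_s = 34.5·(1−0.473⁴)^(1/3) = 33.91 mm.
Area ratio A_h/A_s = d_o²(1−k²)/d_s² = (1−k²)/(1−k⁴)^(2/3) = 0.8033.
Mass saving = 1 − 0.8033 = 19.7 %.

19.7 %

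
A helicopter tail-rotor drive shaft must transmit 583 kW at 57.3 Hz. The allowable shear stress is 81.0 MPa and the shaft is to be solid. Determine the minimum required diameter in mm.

ω = 2π·57.3 = 360.0 rad/s, so T = P/ω = 583×10³ / 360.0 = 1619 N·m.
For a solid shaft τ_max = 16T/(πd³), so d = (16T/(π τ_allow))^(1/3) = (16·1619/(π·8.10×10^7))^(1/3) = 0.04670 m.

46.7 mm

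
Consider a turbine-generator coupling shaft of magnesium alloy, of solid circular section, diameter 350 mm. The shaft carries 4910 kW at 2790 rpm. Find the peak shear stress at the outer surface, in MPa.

2.00 MPa

ω = 2π·2790/60 = 292.2 rad/s, so T = P/ω = 4910×10³ / 292.2 = 16810 N·m.
J = πd⁴/32 = π(0.350)⁴/32 = 1.473×10^-3 m⁴.
τ_max = T·r/J = 16810 × 0.175 / 1.473×10^-3 = 1.996×10^6 Pa.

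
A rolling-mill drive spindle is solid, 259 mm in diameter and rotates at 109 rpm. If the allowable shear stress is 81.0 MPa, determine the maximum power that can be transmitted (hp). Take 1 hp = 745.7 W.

J = πd⁴/32 = π(0.259)⁴/32 = 4.418×10^-4 m⁴.
T_max = τ_allow·J/r = 8.10×10^7 × 4.418×10^-4 / 0.130 = 276300 N·m.
ω = 2π·109/60 = 11.41 rad/s, so P_max = T_max·ω = 3.154×10^6 W.

4230 hp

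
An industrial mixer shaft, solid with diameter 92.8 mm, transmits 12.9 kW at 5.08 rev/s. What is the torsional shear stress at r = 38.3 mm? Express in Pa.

2.13e6 Pa

ω = 2π·5.08 = 31.92 rad/s, so T = P/ω = 12.9×10³ / 31.92 = 404.2 N·m.
J = πd⁴/32 = π(0.0928)⁴/32 = 7.281×10^-6 m⁴.
Shear stress varies linearly with radius: τ = T·r/J = 404.2 × 0.0383 / 7.281×10^-6 = 2.126×10^6 Pa.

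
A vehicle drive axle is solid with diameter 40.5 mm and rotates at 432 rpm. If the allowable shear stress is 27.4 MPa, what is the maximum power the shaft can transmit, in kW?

16.2 kW

J = πd⁴/32 = π(0.0405)⁴/32 = 2.641×10^-7 m⁴.
T_max = τ_allow·J/r = 2.74×10^7 × 2.641×10^-7 / 0.0203 = 357.4 N·m.
ω = 2π·432/60 = 45.24 rad/s, so P_max = T_max·ω = 1.617×10^4 W.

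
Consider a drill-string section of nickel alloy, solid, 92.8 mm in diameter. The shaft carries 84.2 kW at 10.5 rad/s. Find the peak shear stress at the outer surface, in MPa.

51.1 MPa

ω = 10.5 rad/s, so T = P/ω = 84.2×10³ / 10.50 = 8019 N·m.
J = πd⁴/32 = π(0.0928)⁴/32 = 7.281×10^-6 m⁴.
τ_max = T·r/J = 8019 × 0.0464 / 7.281×10^-6 = 5.110×10^7 Pa.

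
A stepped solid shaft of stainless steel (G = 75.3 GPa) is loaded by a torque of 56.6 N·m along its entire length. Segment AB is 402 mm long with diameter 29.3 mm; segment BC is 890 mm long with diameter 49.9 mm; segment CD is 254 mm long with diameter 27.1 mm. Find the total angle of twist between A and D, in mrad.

8.88 mrad

J_AB = π(0.0293)⁴/32 = 7.24×10^-8 m⁴; J_BC = π(0.0499)⁴/32 = 6.09×10^-7 m⁴; J_CD = π(0.0271)⁴/32 = 5.30×10^-8 m⁴.
θ = (T/G)·Σ L_i/J_i = (56.60/75.3×10⁹)·(0.402/7.24×10^-8 + 0.890/6.09×10^-7 + 0.254/5.30×10^-8) = 8.881×10^-3 rad.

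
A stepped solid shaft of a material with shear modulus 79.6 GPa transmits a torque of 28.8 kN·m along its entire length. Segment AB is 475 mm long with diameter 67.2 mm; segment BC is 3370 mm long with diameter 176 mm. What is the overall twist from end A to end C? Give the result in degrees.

J_AB = π(0.0672)⁴/32 = 2.00×10^-6 m⁴; J_BC = π(0.176)⁴/32 = 9.42×10^-5 m⁴.
θ = (T/G)·Σ L_i/J_i = (28800/79.6×10⁹)·(0.475/2.00×10^-6 + 3.37/9.42×10^-5) = 0.09878 rad.

5.66°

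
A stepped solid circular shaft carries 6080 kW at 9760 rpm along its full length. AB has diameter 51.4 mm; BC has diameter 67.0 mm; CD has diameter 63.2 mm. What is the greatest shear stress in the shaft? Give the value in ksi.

ω = 2π·9760/60 = 1022 rad/s, so T = P/ω = 6080×10³ / 1022 = 5949 N·m.
Under the same torque, τ_max = 16T/(πd³) is largest where d is smallest — segment AB (d = 51.4 mm).
τ_max = 16·5949/(π·(0.0514)³) = 2.231×10^8 Pa.

32.4 ksi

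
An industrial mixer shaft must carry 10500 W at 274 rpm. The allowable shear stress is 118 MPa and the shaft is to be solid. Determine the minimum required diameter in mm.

25.1 mm

ω = 2π·274/60 = 28.69 rad/s, so T = P/ω = 10500 / 28.69 = 365.9 N·m.
For a solid shaft τ_max = 16T/(πd³), so d = (16T/(π τ_allow))^(1/3) = (16·365.9/(π·1.18×10^8))^(1/3) = 0.02509 m.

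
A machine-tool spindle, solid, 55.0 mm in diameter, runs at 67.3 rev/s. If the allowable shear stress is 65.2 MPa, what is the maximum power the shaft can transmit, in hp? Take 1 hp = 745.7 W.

1210 hp

J = πd⁴/32 = π(0.0550)⁴/32 = 8.984×10^-7 m⁴.
T_max = τ_allow·J/r = 6.52×10^7 × 8.984×10^-7 / 0.0275 = 2130 N·m.
ω = 2π·67.3 = 422.9 rad/s, so P_max = T_max·ω = 9.007×10^5 W.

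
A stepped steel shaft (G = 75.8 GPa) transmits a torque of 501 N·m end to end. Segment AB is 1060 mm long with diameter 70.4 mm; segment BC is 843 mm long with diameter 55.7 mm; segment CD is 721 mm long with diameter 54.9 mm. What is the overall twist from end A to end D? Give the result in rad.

0.0141 rad

J_AB = π(0.0704)⁴/32 = 2.41×10^-6 m⁴; J_BC = π(0.0557)⁴/32 = 9.45×10^-7 m⁴; J_CD = π(0.0549)⁴/32 = 8.92×10^-7 m⁴.
θ = (T/G)·Σ L_i/J_i = (501.0/75.8×10⁹)·(1.06/2.41×10^-6 + 0.843/9.45×10^-7 + 0.721/8.92×10^-7) = 0.01414 rad.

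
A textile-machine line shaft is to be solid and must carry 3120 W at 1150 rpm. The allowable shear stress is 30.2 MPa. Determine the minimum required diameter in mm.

16.3 mm

ω = 2π·1150/60 = 120.4 rad/s, so T = P/ω = 3120 / 120.4 = 25.91 N·m.
For a solid shaft τ_max = 16T/(πd³), so d = (16T/(π τ_allow))^(1/3) = (16·25.91/(π·3.02×10^7))^(1/3) = 0.01635 m.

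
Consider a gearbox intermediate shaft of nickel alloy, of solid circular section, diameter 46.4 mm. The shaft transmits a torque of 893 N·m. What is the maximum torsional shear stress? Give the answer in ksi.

J = πd⁴/32 = π(0.0464)⁴/32 = 4.551×10^-7 m⁴.
τ_max = T·r/J = 893.0 × 0.0232 / 4.551×10^-7 = 4.553×10^7 Pa.

6.60 ksi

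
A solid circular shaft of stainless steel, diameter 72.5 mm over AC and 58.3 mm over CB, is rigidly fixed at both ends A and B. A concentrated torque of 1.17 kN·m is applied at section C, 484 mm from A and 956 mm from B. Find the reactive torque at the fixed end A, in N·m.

Compatibility: T_A·a/J_AC = T_B·b/J_CB with T_A + T_B = T₀.
J_AC = 2.71×10^-6 m⁴, J_CB = 1.13×10^-6 m⁴, so T_A = T₀·(J_AC/a)/((J_AC/a)+(J_CB/b)) = 965.6 N·m, T_B = 204.4 N·m.

966 N·m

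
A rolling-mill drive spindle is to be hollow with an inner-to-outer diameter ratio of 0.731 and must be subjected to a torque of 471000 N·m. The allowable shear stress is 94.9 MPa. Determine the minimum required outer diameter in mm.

328 mm

For a hollow shaft with d_i/d_o = 0.731: τ_max = 16T/(π d_o³ (1−k⁴)), so d_o = [16T/(π τ_allow (1−k⁴))]^(1/3) = [16·471000/(π·9.49×10^7·0.7145)]^(1/3) = 0.3283 m.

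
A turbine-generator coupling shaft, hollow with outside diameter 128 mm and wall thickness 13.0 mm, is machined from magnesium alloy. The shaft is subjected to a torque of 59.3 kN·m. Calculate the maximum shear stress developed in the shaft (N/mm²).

241 N/mm²

J = π(d_o⁴ − d_i⁴)/32 = π(0.128⁴ − 0.102⁴)/32 = 1.573×10^-5 m⁴.
τ_max = T·r/J = 59300 × 0.0640 / 1.573×10^-5 = 2.413×10^8 Pa.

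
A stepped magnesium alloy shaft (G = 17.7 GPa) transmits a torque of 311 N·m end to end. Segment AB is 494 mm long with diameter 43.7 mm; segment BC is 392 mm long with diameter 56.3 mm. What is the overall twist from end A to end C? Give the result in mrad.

31.2 mrad

J_AB = π(0.0437)⁴/32 = 3.58×10^-7 m⁴; J_BC = π(0.0563)⁴/32 = 9.86×10^-7 m⁴.
θ = (T/G)·Σ L_i/J_i = (311.0/17.7×10⁹)·(0.494/3.58×10^-7 + 0.392/9.86×10^-7) = 0.03123 rad.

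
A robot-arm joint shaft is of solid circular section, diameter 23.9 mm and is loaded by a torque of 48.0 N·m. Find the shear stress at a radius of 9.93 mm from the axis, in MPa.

14.9 MPa

J = πd⁴/32 = π(0.0239)⁴/32 = 3.203×10^-8 m⁴.
Shear stress varies linearly with radius: τ = T·r/J = 48.00 × 0.00993 / 3.203×10^-8 = 1.488×10^7 Pa.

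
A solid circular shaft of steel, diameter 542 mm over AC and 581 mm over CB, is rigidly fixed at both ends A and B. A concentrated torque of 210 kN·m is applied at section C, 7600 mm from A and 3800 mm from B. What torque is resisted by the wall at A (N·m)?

57700 N·m

Compatibility: T_A·a/J_AC = T_B·b/J_CB with T_A + T_B = T₀.
J_AC = 8.47×10^-3 m⁴, J_CB = 0.0112 m⁴, so T_A = T₀·(J_AC/a)/((J_AC/a)+(J_CB/b)) = 57680 N·m, T_B = 152300 N·m.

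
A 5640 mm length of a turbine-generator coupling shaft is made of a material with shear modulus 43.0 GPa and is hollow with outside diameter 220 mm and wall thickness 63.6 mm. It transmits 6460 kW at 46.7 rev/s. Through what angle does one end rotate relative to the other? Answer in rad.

ω = 2π·46.7 = 293.4 rad/s, so T = P/ω = 6460×10³ / 293.4 = 22020 N·m.
J = π(d_o⁴ − d_i⁴)/32 = π(0.220⁴ − 0.0928⁴)/32 = 2.227×10^-4 m⁴.
θ = T·L/(G·J) = 22020 × 5.64 / (43.0×10⁹ × 2.227×10^-4) = 0.01297 rad.

0.0130 rad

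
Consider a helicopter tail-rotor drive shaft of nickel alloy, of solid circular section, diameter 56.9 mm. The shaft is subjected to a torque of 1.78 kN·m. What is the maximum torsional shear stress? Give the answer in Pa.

4.92e7 Pa

J = πd⁴/32 = π(0.0569)⁴/32 = 1.029×10^-6 m⁴.
τ_max = T·r/J = 1780 × 0.0284 / 1.029×10^-6 = 4.921×10^7 Pa.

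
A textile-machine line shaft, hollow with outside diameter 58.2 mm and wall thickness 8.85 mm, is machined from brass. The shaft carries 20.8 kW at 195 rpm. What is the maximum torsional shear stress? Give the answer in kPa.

ω = 2π·195/60 = 20.42 rad/s, so T = P/ω = 20.8×10³ / 20.42 = 1019 N·m.
J = π(d_o⁴ − d_i⁴)/32 = π(0.0582⁴ − 0.0405⁴)/32 = 8.623×10^-7 m⁴.
τ_max = T·r/J = 1019 × 0.0291 / 8.623×10^-7 = 3.438×10^7 Pa.

34400 kPa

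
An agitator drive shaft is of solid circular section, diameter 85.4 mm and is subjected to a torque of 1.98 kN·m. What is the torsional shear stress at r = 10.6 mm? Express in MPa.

4.02 MPa

J = πd⁴/32 = π(0.0854)⁴/32 = 5.222×10^-6 m⁴.
Shear stress varies linearly with radius: τ = T·r/J = 1980 × 0.0106 / 5.222×10^-6 = 4.019×10^6 Pa.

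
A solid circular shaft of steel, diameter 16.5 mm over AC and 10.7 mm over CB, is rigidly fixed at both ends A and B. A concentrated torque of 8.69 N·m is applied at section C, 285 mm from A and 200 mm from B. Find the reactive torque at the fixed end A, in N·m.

6.94 N·m

Compatibility: T_A·a/J_AC = T_B·b/J_CB with T_A + T_B = T₀.
J_AC = 7.28×10^-9 m⁴, J_CB = 1.29×10^-9 m⁴, so T_A = T₀·(J_AC/a)/((J_AC/a)+(J_CB/b)) = 6.941 N·m, T_B = 1.749 N·m.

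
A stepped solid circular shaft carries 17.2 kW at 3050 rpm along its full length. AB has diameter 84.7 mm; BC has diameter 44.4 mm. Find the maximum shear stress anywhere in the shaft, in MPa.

3.13 MPa

ω = 2π·3050/60 = 319.4 rad/s, so T = P/ω = 17.2×10³ / 319.4 = 53.85 N·m.
Under the same torque, τ_max = 16T/(πd³) is largest where d is smallest — segment BC (d = 44.4 mm).
τ_max = 16·53.85/(π·(0.0444)³) = 3.133×10^6 Pa.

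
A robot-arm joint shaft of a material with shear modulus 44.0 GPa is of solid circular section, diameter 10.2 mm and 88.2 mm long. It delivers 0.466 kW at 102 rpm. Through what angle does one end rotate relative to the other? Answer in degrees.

4.72°

ω = 2π·102/60 = 10.68 rad/s, so T = P/ω = 0.466×10³ / 10.68 = 43.63 N·m.
J = πd⁴/32 = π(0.0102)⁴/32 = 1.063×10^-9 m⁴.
θ = T·L/(G·J) = 43.63 × 0.0882 / (44.0×10⁹ × 1.063×10^-9) = 0.08229 rad.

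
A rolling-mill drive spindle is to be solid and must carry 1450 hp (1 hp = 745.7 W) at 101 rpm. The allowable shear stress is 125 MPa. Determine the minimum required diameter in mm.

161 mm

ω = 2π·101/60 = 10.58 rad/s, so T = P/ω = 1450×745.7 / 10.58 = 102200 N·m.
For a solid shaft τ_max = 16T/(πd³), so d = (16T/(π τ_allow))^(1/3) = (16·102200/(π·1.25×10^8))^(1/3) = 0.1609 m.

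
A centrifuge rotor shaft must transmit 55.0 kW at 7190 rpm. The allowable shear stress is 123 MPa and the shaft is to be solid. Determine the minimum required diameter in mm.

14.5 mm

ω = 2π·7190/60 = 752.9 rad/s, so T = P/ω = 55.0×10³ / 752.9 = 73.05 N·m.
For a solid shaft τ_max = 16T/(πd³), so d = (16T/(π τ_allow))^(1/3) = (16·73.05/(π·1.23×10^8))^(1/3) = 0.01446 m.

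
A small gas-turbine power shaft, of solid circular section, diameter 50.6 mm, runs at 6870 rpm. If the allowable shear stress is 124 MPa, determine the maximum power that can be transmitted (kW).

2270 kW

J = πd⁴/32 = π(0.0506)⁴/32 = 6.436×10^-7 m⁴.
T_max = τ_allow·J/r = 1.24×10^8 × 6.436×10^-7 / 0.0253 = 3154 N·m.
ω = 2π·6870/60 = 719.4 rad/s, so P_max = T_max·ω = 2.269×10^6 W.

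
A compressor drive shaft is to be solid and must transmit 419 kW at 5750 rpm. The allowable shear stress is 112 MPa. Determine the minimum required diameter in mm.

31.6 mm

ω = 2π·5750/60 = 602.1 rad/s, so T = P/ω = 419×10³ / 602.1 = 695.9 N·m.
For a solid shaft τ_max = 16T/(πd³), so d = (16T/(π τ_allow))^(1/3) = (16·695.9/(π·1.12×10^8))^(1/3) = 0.03163 m.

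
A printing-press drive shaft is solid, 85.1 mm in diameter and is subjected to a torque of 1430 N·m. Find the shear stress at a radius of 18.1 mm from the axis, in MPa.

J = πd⁴/32 = π(0.0851)⁴/32 = 5.149×10^-6 m⁴.
Shear stress varies linearly with radius: τ = T·r/J = 1430 × 0.0181 / 5.149×10^-6 = 5.027×10^6 Pa.

5.03 MPa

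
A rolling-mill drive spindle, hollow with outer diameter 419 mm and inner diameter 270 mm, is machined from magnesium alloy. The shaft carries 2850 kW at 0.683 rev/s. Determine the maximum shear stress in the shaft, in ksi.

8.06 ksi

ω = 2π·0.683 = 4.291 rad/s, so T = P/ω = 2850×10³ / 4.291 = 664100 N·m.
J = π(d_o⁴ − d_i⁴)/32 = π(0.419⁴ − 0.270⁴)/32 = 2.504×10^-3 m⁴.
τ_max = T·r/J = 664100 × 0.209 / 2.504×10^-3 = 5.556×10^7 Pa.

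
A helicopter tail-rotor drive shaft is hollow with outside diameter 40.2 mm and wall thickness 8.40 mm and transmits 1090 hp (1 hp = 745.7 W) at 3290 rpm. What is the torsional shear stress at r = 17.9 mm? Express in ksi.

27.0 ksi

ω = 2π·3290/60 = 344.5 rad/s, so T = P/ω = 1090×745.7 / 344.5 = 2359 N·m.
J = π(d_o⁴ − d_i⁴)/32 = π(0.0402⁴ − 0.0234⁴)/32 = 2.270×10^-7 m⁴.
Shear stress varies linearly with radius: τ = T·r/J = 2359 × 0.0179 / 2.270×10^-7 = 1.861×10^8 Pa.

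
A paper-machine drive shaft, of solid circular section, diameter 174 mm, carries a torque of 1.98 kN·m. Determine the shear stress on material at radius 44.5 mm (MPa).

J = πd⁴/32 = π(0.174)⁴/32 = 8.999×10^-5 m⁴.
Shear stress varies linearly with radius: τ = T·r/J = 1980 × 0.0445 / 8.999×10^-5 = 9.791×10^5 Pa.

0.979 MPa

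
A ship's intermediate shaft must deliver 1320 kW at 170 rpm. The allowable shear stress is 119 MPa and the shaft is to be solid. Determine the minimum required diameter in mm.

ω = 2π·170/60 = 17.80 rad/s, so T = P/ω = 1320×10³ / 17.80 = 74150 N·m.
For a solid shaft τ_max = 16T/(πd³), so d = (16T/(π τ_allow))^(1/3) = (16·74150/(π·1.19×10^8))^(1/3) = 0.1470 m.

147 mm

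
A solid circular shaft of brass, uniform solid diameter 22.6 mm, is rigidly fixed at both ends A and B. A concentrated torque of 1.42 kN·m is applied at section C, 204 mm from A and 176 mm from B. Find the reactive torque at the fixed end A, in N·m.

With uniform GJ and both ends fixed, compatibility θ_AC = θ_CB gives T_A·a = T_B·b, together with T_A + T_B = T₀.
T_A = T₀·b/(a+b) = 1420·176/380.0 = 657.7 N·m; T_B = 762.3 N·m.

658 N·m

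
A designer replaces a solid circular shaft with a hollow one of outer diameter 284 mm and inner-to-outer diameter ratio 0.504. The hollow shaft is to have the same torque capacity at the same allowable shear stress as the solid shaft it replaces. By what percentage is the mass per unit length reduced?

22.0 %

Equal τ_max and T ⇒ the solid shaft needs d_s³ = d_o³(1−k⁴), so d_s = 284·(1−0.504⁴)^(1/3) = 277.8 mm.
Area ratio A_h/A_s = d_o²(1−k²)/d_s² = (1−k²)/(1−k⁴)^(2/3) = 0.7799.
Mass saving = 1 − 0.7799 = 22.0 %.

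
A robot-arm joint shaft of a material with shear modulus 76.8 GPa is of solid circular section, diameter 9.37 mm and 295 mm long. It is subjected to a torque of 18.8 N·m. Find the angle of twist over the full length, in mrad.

J = πd⁴/32 = π(0.00937)⁴/32 = 7.568×10^-10 m⁴.
θ = T·L/(G·J) = 18.80 × 0.295 / (76.8×10⁹ × 7.568×10^-10) = 0.09542 rad.

95.4 mrad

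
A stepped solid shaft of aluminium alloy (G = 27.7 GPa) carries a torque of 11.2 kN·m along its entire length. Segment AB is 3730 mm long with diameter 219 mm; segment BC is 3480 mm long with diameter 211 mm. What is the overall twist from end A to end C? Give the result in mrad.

13.9 mrad

J_AB = π(0.219)⁴/32 = 2.26×10^-4 m⁴; J_BC = π(0.211)⁴/32 = 1.95×10^-4 m⁴.
θ = (T/G)·Σ L_i/J_i = (11200/27.7×10⁹)·(3.73/2.26×10^-4 + 3.48/1.95×10^-4) = 0.01391 rad.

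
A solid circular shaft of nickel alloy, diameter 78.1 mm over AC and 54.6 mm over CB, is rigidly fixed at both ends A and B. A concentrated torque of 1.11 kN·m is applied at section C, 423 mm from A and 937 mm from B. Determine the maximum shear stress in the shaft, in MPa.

Compatibility: T_A·a/J_AC = T_B·b/J_CB with T_A + T_B = T₀.
J_AC = 3.65×10^-6 m⁴, J_CB = 8.73×10^-7 m⁴, so T_A = T₀·(J_AC/a)/((J_AC/a)+(J_CB/b)) = 1002 N·m, T_B = 108.0 N·m.
τ in each portion: τ_AC = 1.07×10^7 Pa, τ_CB = 3.38×10^6 Pa; maximum is in AC.
τ_max = T_AC·r/J = 1002·0.0390/3.65×10^-6 = 1.071×10^7 Pa.

10.7 MPa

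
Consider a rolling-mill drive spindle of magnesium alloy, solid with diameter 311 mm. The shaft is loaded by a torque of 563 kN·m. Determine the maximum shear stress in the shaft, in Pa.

9.53e7 Pa

J = πd⁴/32 = π(0.311)⁴/32 = 9.184×10^-4 m⁴.
τ_max = T·r/J = 563000 × 0.155 / 9.184×10^-4 = 9.532×10^7 Pa.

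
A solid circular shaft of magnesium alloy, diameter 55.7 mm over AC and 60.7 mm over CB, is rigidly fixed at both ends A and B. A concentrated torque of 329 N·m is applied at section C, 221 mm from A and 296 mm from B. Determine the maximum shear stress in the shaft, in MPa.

4.72 MPa

Compatibility: T_A·a/J_AC = T_B·b/J_CB with T_A + T_B = T₀.
J_AC = 9.45×10^-7 m⁴, J_CB = 1.33×10^-6 m⁴, so T_A = T₀·(J_AC/a)/((J_AC/a)+(J_CB/b)) = 160.3 N·m, T_B = 168.7 N·m.
τ in each portion: τ_AC = 4.72×10^6 Pa, τ_CB = 3.84×10^6 Pa; maximum is in AC.
τ_max = T_AC·r/J = 160.3·0.0278/9.45×10^-7 = 4.723×10^6 Pa.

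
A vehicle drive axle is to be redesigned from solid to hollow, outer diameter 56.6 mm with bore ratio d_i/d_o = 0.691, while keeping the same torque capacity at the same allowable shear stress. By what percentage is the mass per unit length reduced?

37.9 %

Equal τ_max and T ⇒ the solid shaft needs d_s³ = d_o³(1−k⁴), so d_s = 56.6·(1−0.691⁴)^(1/3) = 51.92 mm.
Area ratio A_h/A_s = d_o²(1−k²)/d_s² = (1−k²)/(1−k⁴)^(2/3) = 0.6209.
Mass saving = 1 − 0.6209 = 37.9 %.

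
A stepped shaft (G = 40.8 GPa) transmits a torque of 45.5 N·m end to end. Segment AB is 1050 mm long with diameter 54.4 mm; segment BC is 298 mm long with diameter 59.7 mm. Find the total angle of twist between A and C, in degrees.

0.0933°

J_AB = π(0.0544)⁴/32 = 8.60×10^-7 m⁴; J_BC = π(0.0597)⁴/32 = 1.25×10^-6 m⁴.
θ = (T/G)·Σ L_i/J_i = (45.50/40.8×10⁹)·(1.05/8.60×10^-7 + 0.298/1.25×10^-6) = 1.628×10^-3 rad.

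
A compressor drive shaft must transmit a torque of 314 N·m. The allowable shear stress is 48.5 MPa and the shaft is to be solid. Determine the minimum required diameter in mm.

32.1 mm

For a solid shaft τ_max = 16T/(πd³), so d = (16T/(π τ_allow))^(1/3) = (16·314.0/(π·4.85×10^7))^(1/3) = 0.03207 m.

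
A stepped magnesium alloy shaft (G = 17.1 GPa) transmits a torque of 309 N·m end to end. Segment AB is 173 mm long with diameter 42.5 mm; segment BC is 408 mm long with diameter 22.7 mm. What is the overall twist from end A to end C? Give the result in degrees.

16.8°

J_AB = π(0.0425)⁴/32 = 3.20×10^-7 m⁴; J_BC = π(0.0227)⁴/32 = 2.61×10^-8 m⁴.
θ = (T/G)·Σ L_i/J_i = (309.0/17.1×10⁹)·(0.173/3.20×10^-7 + 0.408/2.61×10^-8) = 0.2926 rad.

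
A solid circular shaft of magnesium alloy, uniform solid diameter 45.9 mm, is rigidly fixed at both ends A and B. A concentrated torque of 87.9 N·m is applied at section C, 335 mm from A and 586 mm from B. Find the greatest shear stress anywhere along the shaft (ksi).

0.427 ksi

With uniform GJ and both ends fixed, compatibility θ_AC = θ_CB gives T_A·a = T_B·b, together with T_A + T_B = T₀.
T_A = T₀·b/(a+b) = 87.90·586/921.0 = 55.93 N·m; T_B = 31.97 N·m.
τ in each portion: τ_AC = 2.95×10^6 Pa, τ_CB = 1.68×10^6 Pa; maximum is in AC.
τ_max = T_AC·r/J = 55.93·0.0229/4.36×10^-7 = 2.945×10^6 Pa.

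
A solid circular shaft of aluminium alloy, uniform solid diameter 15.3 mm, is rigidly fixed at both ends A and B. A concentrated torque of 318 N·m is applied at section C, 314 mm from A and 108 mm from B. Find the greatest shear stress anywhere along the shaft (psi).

With uniform GJ and both ends fixed, compatibility θ_AC = θ_CB gives T_A·a = T_B·b, together with T_A + T_B = T₀.
T_A = T₀·b/(a+b) = 318.0·108/422.0 = 81.38 N·m; T_B = 236.6 N·m.
τ in each portion: τ_AC = 1.16×10^8 Pa, τ_CB = 3.36×10^8 Pa; maximum is in CB.
τ_max = T_CB·r/J = 236.6·0.00765/5.38×10^-9 = 3.365×10^8 Pa.

48800 psi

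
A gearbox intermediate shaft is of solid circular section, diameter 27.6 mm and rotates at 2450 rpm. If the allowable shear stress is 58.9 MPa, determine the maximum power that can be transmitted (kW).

62.4 kW

J = πd⁴/32 = π(0.0276)⁴/32 = 5.697×10^-8 m⁴.
T_max = τ_allow·J/r = 5.89×10^7 × 5.697×10^-8 / 0.0138 = 243.1 N·m.
ω = 2π·2450/60 = 256.6 rad/s, so P_max = T_max·ω = 6.238×10^4 W.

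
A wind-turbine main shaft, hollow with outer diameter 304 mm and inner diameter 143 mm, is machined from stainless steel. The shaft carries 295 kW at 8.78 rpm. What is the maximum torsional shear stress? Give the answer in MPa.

61.2 MPa

ω = 2π·8.78/60 = 0.9194 rad/s, so T = P/ω = 295×10³ / 0.9194 = 320800 N·m.
J = π(d_o⁴ − d_i⁴)/32 = π(0.304⁴ − 0.143⁴)/32 = 7.974×10^-4 m⁴.
τ_max = T·r/J = 320800 × 0.152 / 7.974×10^-4 = 6.116×10^7 Pa.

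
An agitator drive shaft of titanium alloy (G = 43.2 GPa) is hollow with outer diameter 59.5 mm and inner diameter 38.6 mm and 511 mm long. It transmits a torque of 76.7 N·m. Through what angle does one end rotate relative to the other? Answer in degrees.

0.0513°

J = π(d_o⁴ − d_i⁴)/32 = π(0.0595⁴ − 0.0386⁴)/32 = 1.013×10^-6 m⁴.
θ = T·L/(G·J) = 76.70 × 0.511 / (43.2×10⁹ × 1.013×10^-6) = 8.960×10^-4 rad.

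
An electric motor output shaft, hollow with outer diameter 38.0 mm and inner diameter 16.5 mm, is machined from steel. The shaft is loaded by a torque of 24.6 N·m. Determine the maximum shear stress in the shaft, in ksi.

0.343 ksi

J = π(d_o⁴ − d_i⁴)/32 = π(0.0380⁴ − 0.0165⁴)/32 = 1.974×10^-7 m⁴.
τ_max = T·r/J = 24.60 × 0.0190 / 1.974×10^-7 = 2.367×10^6 Pa.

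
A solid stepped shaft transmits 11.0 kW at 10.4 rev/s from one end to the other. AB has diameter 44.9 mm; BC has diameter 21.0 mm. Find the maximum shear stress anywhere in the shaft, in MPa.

ω = 2π·10.4 = 65.35 rad/s, so T = P/ω = 11.0×10³ / 65.35 = 168.3 N·m.
Under the same torque, τ_max = 16T/(πd³) is largest where d is smallest — segment BC (d = 21.0 mm).
τ_max = 16·168.3/(π·(0.0210)³) = 9.257×10^7 Pa.

92.6 MPa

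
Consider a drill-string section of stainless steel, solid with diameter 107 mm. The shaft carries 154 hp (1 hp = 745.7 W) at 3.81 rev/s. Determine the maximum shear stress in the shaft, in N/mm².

19.9 N/mm²

ω = 2π·3.81 = 23.94 rad/s, so T = P/ω = 154×745.7 / 23.94 = 4797 N·m.
J = πd⁴/32 = π(0.107)⁴/32 = 1.287×10^-5 m⁴.
τ_max = T·r/J = 4797 × 0.0535 / 1.287×10^-5 = 1.994×10^7 Pa.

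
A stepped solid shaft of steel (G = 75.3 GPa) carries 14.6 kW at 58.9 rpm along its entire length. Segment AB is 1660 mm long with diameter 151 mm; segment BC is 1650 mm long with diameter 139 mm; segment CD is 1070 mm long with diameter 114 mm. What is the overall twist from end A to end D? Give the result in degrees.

ω = 2π·58.9/60 = 6.168 rad/s, so T = P/ω = 14.6×10³ / 6.168 = 2367 N·m.
J_AB = π(0.151)⁴/32 = 5.10×10^-5 m⁴; J_BC = π(0.139)⁴/32 = 3.66×10^-5 m⁴; J_CD = π(0.114)⁴/32 = 1.66×10^-5 m⁴.
θ = (T/G)·Σ L_i/J_i = (2367/75.3×10⁹)·(1.66/5.10×10^-5 + 1.65/3.66×10^-5 + 1.07/1.66×10^-5) = 4.466×10^-3 rad.

0.256°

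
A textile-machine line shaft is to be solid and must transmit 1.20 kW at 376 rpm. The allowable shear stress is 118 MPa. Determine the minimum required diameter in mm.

ω = 2π·376/60 = 39.37 rad/s, so T = P/ω = 1.20×10³ / 39.37 = 30.48 N·m.
For a solid shaft τ_max = 16T/(πd³), so d = (16T/(π τ_allow))^(1/3) = (16·30.48/(π·1.18×10^8))^(1/3) = 0.01096 m.

11.0 mm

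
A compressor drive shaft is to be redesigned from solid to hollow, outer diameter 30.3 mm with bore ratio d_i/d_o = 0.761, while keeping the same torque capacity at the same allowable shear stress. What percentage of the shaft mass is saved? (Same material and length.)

Equal τ_max and T ⇒ the solid shaft needs d_s³ = d_o³(1−k⁴), so d_s = 30.3·(1−0.761⁴)^(1/3) = 26.44 mm.
Area ratio A_h/A_s = d_o²(1−k²)/d_s² = (1−k²)/(1−k⁴)^(2/3) = 0.5526.
Mass saving = 1 − 0.5526 = 44.7 %.

44.7 %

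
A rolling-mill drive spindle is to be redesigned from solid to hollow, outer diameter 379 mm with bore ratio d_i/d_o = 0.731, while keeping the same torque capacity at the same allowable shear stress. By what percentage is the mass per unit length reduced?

Equal τ_max and T ⇒ the solid shaft needs d_s³ = d_o³(1−k⁴), so d_s = 379·(1−0.731⁴)^(1/3) = 338.8 mm.
Area ratio A_h/A_s = d_o²(1−k²)/d_s² = (1−k²)/(1−k⁴)^(2/3) = 0.5826.
Mass saving = 1 − 0.5826 = 41.7 %.

41.7 %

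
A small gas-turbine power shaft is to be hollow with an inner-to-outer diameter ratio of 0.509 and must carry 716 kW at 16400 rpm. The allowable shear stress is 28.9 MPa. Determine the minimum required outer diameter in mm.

42.9 mm

ω = 2π·16400/60 = 1717 rad/s, so T = P/ω = 716×10³ / 1717 = 416.9 N·m.
For a hollow shaft with d_i/d_o = 0.509: τ_max = 16T/(π d_o³ (1−k⁴)), so d_o = [16T/(π τ_allow (1−k⁴))]^(1/3) = [16·416.9/(π·2.89×10^7·0.9329)]^(1/3) = 0.04286 m.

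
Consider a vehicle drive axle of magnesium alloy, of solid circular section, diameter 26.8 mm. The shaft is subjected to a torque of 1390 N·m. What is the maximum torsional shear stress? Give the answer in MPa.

J = πd⁴/32 = π(0.0268)⁴/32 = 5.065×10^-8 m⁴.
τ_max = T·r/J = 1390 × 0.0134 / 5.065×10^-8 = 3.678×10^8 Pa.

368 MPa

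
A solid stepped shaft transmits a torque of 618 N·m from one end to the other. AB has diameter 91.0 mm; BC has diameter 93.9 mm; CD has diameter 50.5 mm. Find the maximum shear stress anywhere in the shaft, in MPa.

Under the same torque, τ_max = 16T/(πd³) is largest where d is smallest — segment CD (d = 50.5 mm).
τ_max = 16·618.0/(π·(0.0505)³) = 2.444×10^7 Pa.

24.4 MPa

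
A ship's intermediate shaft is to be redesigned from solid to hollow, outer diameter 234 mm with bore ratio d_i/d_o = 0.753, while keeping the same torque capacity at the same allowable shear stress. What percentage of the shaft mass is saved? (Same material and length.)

Equal τ_max and T ⇒ the solid shaft needs d_s³ = d_o³(1−k⁴), so d_s = 234·(1−0.753⁴)^(1/3) = 205.6 mm.
Area ratio A_h/A_s = d_o²(1−k²)/d_s² = (1−k²)/(1−k⁴)^(2/3) = 0.5608.
Mass saving = 1 − 0.5608 = 43.9 %.

43.9 %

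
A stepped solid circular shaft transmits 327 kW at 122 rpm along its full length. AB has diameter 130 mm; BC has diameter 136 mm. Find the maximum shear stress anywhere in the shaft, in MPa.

59.3 MPa

ω = 2π·122/60 = 12.78 rad/s, so T = P/ω = 327×10³ / 12.78 = 25600 N·m.
Under the same torque, τ_max = 16T/(πd³) is largest where d is smallest — segment AB (d = 130 mm).
τ_max = 16·25600/(π·(0.130)³) = 5.933×10^7 Pa.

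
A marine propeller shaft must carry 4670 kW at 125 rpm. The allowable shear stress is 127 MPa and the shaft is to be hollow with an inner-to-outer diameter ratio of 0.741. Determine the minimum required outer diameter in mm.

ω = 2π·125/60 = 13.09 rad/s, so T = P/ω = 4670×10³ / 13.09 = 356800 N·m.
For a hollow shaft with d_i/d_o = 0.741: τ_max = 16T/(π d_o³ (1−k⁴)), so d_o = [16T/(π τ_allow (1−k⁴))]^(1/3) = [16·356800/(π·1.27×10^8·0.6985)]^(1/3) = 0.2736 m.

274 mm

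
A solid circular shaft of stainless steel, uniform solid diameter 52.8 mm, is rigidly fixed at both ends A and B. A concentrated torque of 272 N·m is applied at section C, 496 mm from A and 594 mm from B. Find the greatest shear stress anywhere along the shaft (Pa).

With uniform GJ and both ends fixed, compatibility θ_AC = θ_CB gives T_A·a = T_B·b, together with T_A + T_B = T₀.
T_A = T₀·b/(a+b) = 272.0·594/1090 = 148.2 N·m; T_B = 123.8 N·m.
τ in each portion: τ_AC = 5.13×10^6 Pa, τ_CB = 4.28×10^6 Pa; maximum is in AC.
τ_max = T_AC·r/J = 148.2·0.0264/7.63×10^-7 = 5.129×10^6 Pa.

5.13e6 Pa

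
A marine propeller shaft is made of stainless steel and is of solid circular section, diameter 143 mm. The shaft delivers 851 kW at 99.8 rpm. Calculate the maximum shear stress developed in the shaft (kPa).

142000 kPa

ω = 2π·99.8/60 = 10.45 rad/s, so T = P/ω = 851×10³ / 10.45 = 81430 N·m.
J = πd⁴/32 = π(0.143)⁴/32 = 4.105×10^-5 m⁴.
τ_max = T·r/J = 81430 × 0.0715 / 4.105×10^-5 = 1.418×10^8 Pa.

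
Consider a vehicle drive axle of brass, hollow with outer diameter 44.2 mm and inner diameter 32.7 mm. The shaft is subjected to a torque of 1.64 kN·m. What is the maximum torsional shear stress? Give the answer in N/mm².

138 N/mm²

J = π(d_o⁴ − d_i⁴)/32 = π(0.0442⁴ − 0.0327⁴)/32 = 2.625×10^-7 m⁴.
τ_max = T·r/J = 1640 × 0.0221 / 2.625×10^-7 = 1.381×10^8 Pa.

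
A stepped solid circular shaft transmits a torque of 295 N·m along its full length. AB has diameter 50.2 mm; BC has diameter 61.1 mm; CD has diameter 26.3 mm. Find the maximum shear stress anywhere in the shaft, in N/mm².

Under the same torque, τ_max = 16T/(πd³) is largest where d is smallest — segment CD (d = 26.3 mm).
τ_max = 16·295.0/(π·(0.0263)³) = 8.259×10^7 Pa.

82.6 N/mm²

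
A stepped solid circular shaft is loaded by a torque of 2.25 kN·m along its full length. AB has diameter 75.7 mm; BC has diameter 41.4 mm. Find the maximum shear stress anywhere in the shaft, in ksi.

23.4 ksi

Under the same torque, τ_max = 16T/(πd³) is largest where d is smallest — segment BC (d = 41.4 mm).
τ_max = 16·2250/(π·(0.0414)³) = 1.615×10^8 Pa.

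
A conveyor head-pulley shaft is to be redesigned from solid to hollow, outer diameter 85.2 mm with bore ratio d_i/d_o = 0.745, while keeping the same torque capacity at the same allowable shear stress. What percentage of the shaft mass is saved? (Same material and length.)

43.1 %

Equal τ_max and T ⇒ the solid shaft needs d_s³ = d_o³(1−k⁴), so d_s = 85.2·(1−0.745⁴)^(1/3) = 75.36 mm.
Area ratio A_h/A_s = d_o²(1−k²)/d_s² = (1−k²)/(1−k⁴)^(2/3) = 0.5688.
Mass saving = 1 − 0.5688 = 43.1 %.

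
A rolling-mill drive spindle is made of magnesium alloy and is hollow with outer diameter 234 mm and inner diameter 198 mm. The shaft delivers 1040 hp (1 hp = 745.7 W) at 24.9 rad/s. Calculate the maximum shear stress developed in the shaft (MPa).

ω = 24.9 rad/s, so T = P/ω = 1040×745.7 / 24.90 = 31150 N·m.
J = π(d_o⁴ − d_i⁴)/32 = π(0.234⁴ − 0.198⁴)/32 = 1.435×10^-4 m⁴.
τ_max = T·r/J = 31150 × 0.117 / 1.435×10^-4 = 2.540×10^7 Pa.

25.4 MPa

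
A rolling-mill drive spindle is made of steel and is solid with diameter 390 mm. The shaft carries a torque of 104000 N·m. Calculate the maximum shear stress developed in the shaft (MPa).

8.93 MPa

J = πd⁴/32 = π(0.390)⁴/32 = 2.271×10^-3 m⁴.
τ_max = T·r/J = 104000 × 0.195 / 2.271×10^-3 = 8.929×10^6 Pa.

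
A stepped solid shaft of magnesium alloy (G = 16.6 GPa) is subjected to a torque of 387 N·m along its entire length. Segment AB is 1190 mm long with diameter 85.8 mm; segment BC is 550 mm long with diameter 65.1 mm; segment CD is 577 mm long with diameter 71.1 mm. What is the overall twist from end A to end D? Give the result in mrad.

17.8 mrad

J_AB = π(0.0858)⁴/32 = 5.32×10^-6 m⁴; J_BC = π(0.0651)⁴/32 = 1.76×10^-6 m⁴; J_CD = π(0.0711)⁴/32 = 2.51×10^-6 m⁴.
θ = (T/G)·Σ L_i/J_i = (387.0/16.6×10⁹)·(1.19/5.32×10^-6 + 0.550/1.76×10^-6 + 0.577/2.51×10^-6) = 0.01785 rad.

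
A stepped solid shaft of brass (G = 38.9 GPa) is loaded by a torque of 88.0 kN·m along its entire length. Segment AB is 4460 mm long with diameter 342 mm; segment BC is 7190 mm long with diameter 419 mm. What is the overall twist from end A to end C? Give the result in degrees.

0.738°

J_AB = π(0.342)⁴/32 = 1.34×10^-3 m⁴; J_BC = π(0.419)⁴/32 = 3.03×10^-3 m⁴.
θ = (T/G)·Σ L_i/J_i = (88000/38.9×10⁹)·(4.46/1.34×10^-3 + 7.19/3.03×10^-3) = 0.01289 rad.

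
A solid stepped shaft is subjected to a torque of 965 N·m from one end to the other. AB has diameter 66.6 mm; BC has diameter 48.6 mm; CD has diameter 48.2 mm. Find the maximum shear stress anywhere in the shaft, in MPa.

Under the same torque, τ_max = 16T/(πd³) is largest where d is smallest — segment CD (d = 48.2 mm).
τ_max = 16·965.0/(π·(0.0482)³) = 4.389×10^7 Pa.

43.9 MPa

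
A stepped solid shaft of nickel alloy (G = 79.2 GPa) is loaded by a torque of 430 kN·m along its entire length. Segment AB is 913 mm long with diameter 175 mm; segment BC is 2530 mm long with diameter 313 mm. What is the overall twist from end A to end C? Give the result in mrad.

J_AB = π(0.175)⁴/32 = 9.21×10^-5 m⁴; J_BC = π(0.313)⁴/32 = 9.42×10^-4 m⁴.
θ = (T/G)·Σ L_i/J_i = (430000/79.2×10⁹)·(0.913/9.21×10^-5 + 2.53/9.42×10^-4) = 0.06841 rad.

68.4 mrad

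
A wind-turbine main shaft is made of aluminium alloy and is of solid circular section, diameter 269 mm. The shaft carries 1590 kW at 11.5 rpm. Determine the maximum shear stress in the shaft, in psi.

ω = 2π·11.5/60 = 1.204 rad/s, so T = P/ω = 1590×10³ / 1.204 = 1.320e6 N·m.
J = πd⁴/32 = π(0.269)⁴/32 = 5.141×10^-4 m⁴.
τ_max = T·r/J = 1.320e6 × 0.135 / 5.141×10^-4 = 3.454×10^8 Pa.

50100 psi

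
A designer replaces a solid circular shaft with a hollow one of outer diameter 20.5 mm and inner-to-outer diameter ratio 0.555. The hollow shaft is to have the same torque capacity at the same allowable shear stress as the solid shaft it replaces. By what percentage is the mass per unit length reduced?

Equal τ_max and T ⇒ the solid shaft needs d_s³ = d_o³(1−k⁴), so d_s = 20.5·(1−0.555⁴)^(1/3) = 19.83 mm.
Area ratio A_h/A_s = d_o²(1−k²)/d_s² = (1−k²)/(1−k⁴)^(2/3) = 0.7395.
Mass saving = 1 − 0.7395 = 26.0 %.

26.0 %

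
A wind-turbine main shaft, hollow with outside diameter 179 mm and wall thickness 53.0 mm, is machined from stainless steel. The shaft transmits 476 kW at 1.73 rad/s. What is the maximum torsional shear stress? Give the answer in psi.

36400 psi

ω = 1.73 rad/s, so T = P/ω = 476×10³ / 1.730 = 275100 N·m.
J = π(d_o⁴ − d_i⁴)/32 = π(0.179⁴ − 0.0730⁴)/32 = 9.800×10^-5 m⁴.
τ_max = T·r/J = 275100 × 0.0895 / 9.800×10^-5 = 2.513×10^8 Pa.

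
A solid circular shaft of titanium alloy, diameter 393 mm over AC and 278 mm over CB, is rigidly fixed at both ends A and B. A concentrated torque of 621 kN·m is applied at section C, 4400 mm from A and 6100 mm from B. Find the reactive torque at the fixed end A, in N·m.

Compatibility: T_A·a/J_AC = T_B·b/J_CB with T_A + T_B = T₀.
J_AC = 2.34×10^-3 m⁴, J_CB = 5.86×10^-4 m⁴, so T_A = T₀·(J_AC/a)/((J_AC/a)+(J_CB/b)) = 526000 N·m, T_B = 95000 N·m.

526000 N·m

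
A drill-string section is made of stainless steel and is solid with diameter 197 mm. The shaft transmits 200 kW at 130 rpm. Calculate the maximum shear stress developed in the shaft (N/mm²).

ω = 2π·130/60 = 13.61 rad/s, so T = P/ω = 200×10³ / 13.61 = 14690 N·m.
J = πd⁴/32 = π(0.197)⁴/32 = 1.479×10^-4 m⁴.
τ_max = T·r/J = 14690 × 0.0985 / 1.479×10^-4 = 9.787×10^6 Pa.

9.79 N/mm²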